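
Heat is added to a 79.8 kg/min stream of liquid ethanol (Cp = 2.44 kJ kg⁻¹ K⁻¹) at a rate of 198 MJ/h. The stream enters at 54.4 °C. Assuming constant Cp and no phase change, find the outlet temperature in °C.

T_out = 71.3 °C

Q = 198 MJ/h = 3300 kJ/min
ΔT = Q/(ṁ·Cp) = 3300/(79.8×2.44) = 16.948 K
T_out = 54.4 + 16.948 = 71.348 °C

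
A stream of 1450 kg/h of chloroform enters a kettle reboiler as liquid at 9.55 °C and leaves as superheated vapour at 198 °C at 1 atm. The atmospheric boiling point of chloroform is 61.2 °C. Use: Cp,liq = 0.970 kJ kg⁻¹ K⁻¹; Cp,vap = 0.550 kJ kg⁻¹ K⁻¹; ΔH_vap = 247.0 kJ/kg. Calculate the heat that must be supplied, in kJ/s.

Q = 150 kJ/s

liquid 9.55→61.2 °C: 50.101 kJ/kg
vaporisation at 61.2 °C: 247 kJ/kg
vapour 61.2→198 °C: 75.24 kJ/kg
Δh = 50.101 + 247 + 75.24 = 372.34 kJ/kg
Q = ṁ·Δh = 1450 kg/h × 372.34 kJ/kg = 539890 kJ/h
|Q| = 149.97 kW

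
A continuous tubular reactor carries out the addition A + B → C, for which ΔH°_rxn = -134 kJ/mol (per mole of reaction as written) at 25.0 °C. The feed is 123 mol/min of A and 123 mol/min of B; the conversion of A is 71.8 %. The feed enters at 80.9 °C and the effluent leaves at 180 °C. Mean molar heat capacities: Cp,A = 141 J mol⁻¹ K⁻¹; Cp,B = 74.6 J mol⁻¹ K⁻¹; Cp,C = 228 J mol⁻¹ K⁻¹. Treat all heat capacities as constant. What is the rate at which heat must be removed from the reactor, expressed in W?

Q_out = 151000 W

Extent of reaction ξ = 0.718 × 123 = 88.314 mol/min
Reaction term: ξ·ΔH°_rxn = 88.314 × -134 = -11834 kJ/min
Sensible, feed 80.9→25 °C: -1482.4 kJ/min
Outlet flows (mol/min): A 34.686, B 34.686, C 88.314
Sensible, products 25→180 °C: 4280.2 kJ/min
Q = ΔH = -9036.3 kJ/min = -150.61 kW
Heat removed = 150610 W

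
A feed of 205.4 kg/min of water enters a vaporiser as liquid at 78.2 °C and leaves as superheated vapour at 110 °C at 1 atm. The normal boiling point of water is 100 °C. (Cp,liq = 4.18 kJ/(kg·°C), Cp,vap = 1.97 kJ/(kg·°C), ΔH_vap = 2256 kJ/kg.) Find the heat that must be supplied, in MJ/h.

liquid 78.2→100 °C: 91.124 kJ/kg
vaporisation at 100 °C: 2256 kJ/kg
vapour 100→110 °C: 19.7 kJ/kg
Δh = 91.124 + 2256 + 19.7 = 2366.8 kJ/kg
Q = ṁ·Δh = 205.4 kg/min × 2366.8 kJ/kg = 486150 kJ/min
|Q| = 8102.4 kW = 29169 MJ/h

Q = 29200 MJ/h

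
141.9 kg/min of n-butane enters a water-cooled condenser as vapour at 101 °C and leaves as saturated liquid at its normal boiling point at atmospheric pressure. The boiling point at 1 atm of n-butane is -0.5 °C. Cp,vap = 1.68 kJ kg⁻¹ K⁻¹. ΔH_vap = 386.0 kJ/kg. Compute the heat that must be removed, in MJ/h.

vapour 101→-0.5 °C: -170.52 kJ/kg
condensation at -0.5 °C: -386 kJ/kg
Δh = -170.52 + -386 = -556.52 kJ/kg
Q = ṁ·Δh = 141.9 kg/min × -556.52 kJ/kg = -78970 kJ/min
|Q| = 1316.2 kW = 4738.2 MJ/h

Q_c = 4740 MJ/h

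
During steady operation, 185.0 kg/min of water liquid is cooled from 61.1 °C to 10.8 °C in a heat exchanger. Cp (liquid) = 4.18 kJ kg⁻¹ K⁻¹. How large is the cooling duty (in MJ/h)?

Q_c = 2330 MJ/h

Q = ṁ·Cp·ΔT = 185.0 × 4.18 × (10.8 − 61.1) = -38897 kJ/min
Converting: 38897 / 60 s = 648.28 kW
Cooling duty = 2333.8 MJ/h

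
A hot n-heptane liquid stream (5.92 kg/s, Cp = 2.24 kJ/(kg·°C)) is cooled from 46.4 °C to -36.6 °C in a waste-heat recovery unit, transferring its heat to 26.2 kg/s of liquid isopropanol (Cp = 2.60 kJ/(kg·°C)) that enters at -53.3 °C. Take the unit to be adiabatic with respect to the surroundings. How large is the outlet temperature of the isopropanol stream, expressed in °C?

Heat released by hot stream: Q = 5.92 × 2.24 × (46.4 − -36.6) = 1100.6 kJ/s
Energy balance on cold side (adiabatic exchanger): Q = ṁ_c·Cp_c·(T_c,out − T_c,in)
T_c,out = -53.3 + 1100.6/(26.2 × 2.60) = -37.143 °C

T_c,out = -37.1 °C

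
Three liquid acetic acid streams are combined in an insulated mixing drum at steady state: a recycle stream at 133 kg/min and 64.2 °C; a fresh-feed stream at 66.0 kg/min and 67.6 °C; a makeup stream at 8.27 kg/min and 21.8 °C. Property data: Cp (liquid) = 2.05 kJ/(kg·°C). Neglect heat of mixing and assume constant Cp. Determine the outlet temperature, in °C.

T_out = 63.6 °C

Adiabatic, steady state ⇒ Σ ṁᵢCp,ᵢ(T_out − Tᵢ) = 0
T_out = Σ ṁᵢCp,ᵢTᵢ / Σ ṁᵢCp,ᵢ
      = 27020 / 424.9 = 63.591 °C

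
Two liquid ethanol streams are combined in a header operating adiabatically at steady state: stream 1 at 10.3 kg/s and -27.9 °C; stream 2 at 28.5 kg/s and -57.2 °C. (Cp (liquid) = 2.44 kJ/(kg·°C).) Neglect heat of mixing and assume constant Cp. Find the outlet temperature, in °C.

No heat crosses the boundary, so H_out = H_in.
T_out = Σ ṁᵢCp,ᵢTᵢ / Σ ṁᵢCp,ᵢ
      = -4678.9 / 94.672 = -49.422 °C

T_out = -49.4 °C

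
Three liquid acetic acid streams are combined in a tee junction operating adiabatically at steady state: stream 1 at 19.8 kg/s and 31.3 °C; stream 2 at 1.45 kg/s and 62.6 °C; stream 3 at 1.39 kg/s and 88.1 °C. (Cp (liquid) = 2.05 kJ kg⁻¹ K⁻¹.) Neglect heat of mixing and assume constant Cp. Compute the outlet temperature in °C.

T_out = 36.8 °C

Energy balance with Q = 0: Σ ṁᵢCp,ᵢ(T_out − Tᵢ) = 0
T_out = Σ ṁᵢCp,ᵢTᵢ / Σ ṁᵢCp,ᵢ
      = 1707.6 / 46.412 = 36.792 °C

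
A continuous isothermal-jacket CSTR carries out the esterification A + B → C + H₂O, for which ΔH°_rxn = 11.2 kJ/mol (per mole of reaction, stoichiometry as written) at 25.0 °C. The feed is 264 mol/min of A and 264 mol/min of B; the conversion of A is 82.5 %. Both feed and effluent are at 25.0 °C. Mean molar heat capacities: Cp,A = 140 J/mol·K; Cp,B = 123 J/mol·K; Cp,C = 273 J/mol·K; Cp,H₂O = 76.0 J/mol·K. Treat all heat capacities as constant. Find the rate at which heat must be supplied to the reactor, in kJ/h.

Extent of reaction ξ = 0.825 × 264 = 217.8 mol/min
Reaction term: ξ·ΔH°_rxn = 217.8 × 11.2 = 2439.4 kJ/min
Q = ΔH = 2439.4 kJ/min = 40.656 kW
Heat supplied = 146360 kJ/h

Q_in = 146000 kJ/h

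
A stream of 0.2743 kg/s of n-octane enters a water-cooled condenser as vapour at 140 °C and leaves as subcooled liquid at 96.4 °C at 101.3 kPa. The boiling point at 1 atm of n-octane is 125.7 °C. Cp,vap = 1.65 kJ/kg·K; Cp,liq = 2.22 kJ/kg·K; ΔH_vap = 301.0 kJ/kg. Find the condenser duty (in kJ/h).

Q_c = 385000 kJ/h

vapour 140→125.7 °C: -23.595 kJ/kg
condensation at 125.7 °C: -301 kJ/kg
liquid 125.7→96.4 °C: -65.046 kJ/kg
Δh = -23.595 + -301 + -65.046 = -389.64 kJ/kg
Q = ṁ·Δh = 0.2743 kg/s × -389.64 kJ/kg = -106.88 kJ/s
|Q| = 106.88 kW = 384760 kJ/h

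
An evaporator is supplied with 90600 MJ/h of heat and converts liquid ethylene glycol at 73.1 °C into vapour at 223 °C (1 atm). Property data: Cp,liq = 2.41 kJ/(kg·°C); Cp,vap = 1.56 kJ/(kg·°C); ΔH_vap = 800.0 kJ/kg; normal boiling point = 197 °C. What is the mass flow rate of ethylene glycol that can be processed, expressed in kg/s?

Δh = 2.41×(197−73.1) + 800.0 + 1.56×(223−197) = 1139.2 kJ/kg
Q = 90600 MJ/h = 25167 kJ/s = 25167 kJ/s
ṁ = Q/Δh = 25167 / 1139.2 = 22.092 kg/s

ṁ = 22.1 kg/s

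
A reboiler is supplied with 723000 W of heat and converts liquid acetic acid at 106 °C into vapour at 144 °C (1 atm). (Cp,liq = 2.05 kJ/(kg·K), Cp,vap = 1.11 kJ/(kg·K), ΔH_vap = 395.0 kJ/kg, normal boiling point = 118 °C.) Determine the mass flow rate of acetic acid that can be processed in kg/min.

ṁ = 96.7 kg/min

Δh = 2.05×(118−106) + 395.0 + 1.11×(144−118) = 448.46 kJ/kg
Q = 723000 W = 723 kJ/s = 43380 kJ/min
ṁ = Q/Δh = 43380 / 448.46 = 96.731 kg/min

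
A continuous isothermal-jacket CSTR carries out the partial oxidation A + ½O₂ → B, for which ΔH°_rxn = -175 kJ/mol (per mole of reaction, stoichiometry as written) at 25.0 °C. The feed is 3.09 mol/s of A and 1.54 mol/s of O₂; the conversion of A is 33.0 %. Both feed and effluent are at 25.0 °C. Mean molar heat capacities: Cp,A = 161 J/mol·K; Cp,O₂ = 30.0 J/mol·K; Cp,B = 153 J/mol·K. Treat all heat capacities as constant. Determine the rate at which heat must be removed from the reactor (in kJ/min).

Extent of reaction ξ = 0.330 × 3.09 = 1.0197 mol/s
Reaction term: ξ·ΔH°_rxn = 1.0197 × -175 = -178.45 kJ/s
Q = ΔH = -178.45 kJ/s = -178.45 kW
Heat removed = 10707 kJ/min

Q_out = 10700 kJ/min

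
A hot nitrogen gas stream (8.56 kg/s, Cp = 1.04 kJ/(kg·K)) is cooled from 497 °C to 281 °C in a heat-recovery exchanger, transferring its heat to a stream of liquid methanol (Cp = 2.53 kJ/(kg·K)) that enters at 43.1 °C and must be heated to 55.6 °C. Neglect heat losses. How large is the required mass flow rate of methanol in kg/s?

Heat released by hot stream: Q = 8.56 × 1.04 × (497 − 281) = 1922.9 kJ/s
Energy balance on cold side (adiabatic exchanger): Q = ṁ_c·Cp_c·(T_c,out − T_c,in)
ṁ_c = 1922.9 / [2.53 × (55.6 − 43.1)] = 60.804 kg/s

ṁ_c = 60.8 kg/s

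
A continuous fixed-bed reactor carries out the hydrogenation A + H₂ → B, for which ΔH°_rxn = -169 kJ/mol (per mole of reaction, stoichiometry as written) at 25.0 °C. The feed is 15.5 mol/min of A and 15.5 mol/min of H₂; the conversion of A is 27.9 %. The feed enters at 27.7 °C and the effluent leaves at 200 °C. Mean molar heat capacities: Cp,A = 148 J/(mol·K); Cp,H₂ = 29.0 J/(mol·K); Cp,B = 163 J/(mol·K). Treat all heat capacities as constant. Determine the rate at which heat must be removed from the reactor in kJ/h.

Q_out = 16100 kJ/h

Extent of reaction ξ = 0.279 × 15.5 = 4.3245 mol/min
Reaction term: ξ·ΔH°_rxn = 4.3245 × -169 = -730.84 kJ/min
Sensible, feed 27.7→25 °C: -7.4074 kJ/min
Outlet flows (mol/min): A 11.175, H₂ 11.175, B 4.3245
Sensible, products 25→200 °C: 469.52 kJ/min
Q = ΔH = -268.73 kJ/min = -4.4788 kW
Heat removed = 16124 kJ/h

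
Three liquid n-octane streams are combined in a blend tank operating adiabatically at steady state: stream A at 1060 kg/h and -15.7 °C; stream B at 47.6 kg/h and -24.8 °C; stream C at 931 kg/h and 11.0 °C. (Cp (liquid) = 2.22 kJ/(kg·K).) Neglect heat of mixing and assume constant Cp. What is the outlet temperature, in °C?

No heat crosses the boundary, so H_out = H_in.
T_out = Σ ṁᵢCp,ᵢTᵢ / Σ ṁᵢCp,ᵢ
      = -16831 / 4525.7 = -3.719 °C

T_out = -3.72 °C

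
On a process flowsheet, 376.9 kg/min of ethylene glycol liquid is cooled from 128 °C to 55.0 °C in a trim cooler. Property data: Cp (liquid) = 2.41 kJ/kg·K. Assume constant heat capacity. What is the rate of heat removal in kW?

Q_c = 1110 kW

Q = ṁ·Cp·ΔT = 376.9 × 2.41 × (55.0 − 128) = -66308 kJ/min
Converting: 66308 / 60 s = 1105.1 kW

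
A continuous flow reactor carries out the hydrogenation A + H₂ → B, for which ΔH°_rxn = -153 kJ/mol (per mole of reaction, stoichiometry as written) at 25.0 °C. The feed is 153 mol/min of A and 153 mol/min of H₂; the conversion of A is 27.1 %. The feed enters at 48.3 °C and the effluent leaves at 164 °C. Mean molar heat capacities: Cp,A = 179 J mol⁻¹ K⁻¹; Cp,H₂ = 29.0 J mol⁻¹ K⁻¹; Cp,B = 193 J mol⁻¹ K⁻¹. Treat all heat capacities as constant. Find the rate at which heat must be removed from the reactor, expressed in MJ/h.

Q_out = 165 MJ/h

Extent of reaction ξ = 0.271 × 153 = 41.463 mol/min
Reaction term: ξ·ΔH°_rxn = 41.463 × -153 = -6343.8 kJ/min
Sensible, feed 48.3→25 °C: -741.5 kJ/min
Outlet flows (mol/min): A 111.54, H₂ 111.54, B 41.463
Sensible, products 25→164 °C: 4337.1 kJ/min
Q = ΔH = -2748.3 kJ/min = -45.804 kW
Heat removed = 164.9 MJ/h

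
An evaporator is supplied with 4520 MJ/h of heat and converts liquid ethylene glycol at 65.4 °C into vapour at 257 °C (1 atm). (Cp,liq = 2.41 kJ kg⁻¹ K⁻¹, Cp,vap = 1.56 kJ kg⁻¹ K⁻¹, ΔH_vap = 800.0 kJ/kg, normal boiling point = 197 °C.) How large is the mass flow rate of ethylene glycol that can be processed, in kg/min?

ṁ = 62.2 kg/min

Δh = 2.41×(197−65.4) + 800.0 + 1.56×(257−197) = 1210.8 kJ/kg
Q = 4520 MJ/h = 1255.6 kJ/s = 75333 kJ/min
ṁ = Q/Δh = 75333 / 1210.8 = 62.22 kg/min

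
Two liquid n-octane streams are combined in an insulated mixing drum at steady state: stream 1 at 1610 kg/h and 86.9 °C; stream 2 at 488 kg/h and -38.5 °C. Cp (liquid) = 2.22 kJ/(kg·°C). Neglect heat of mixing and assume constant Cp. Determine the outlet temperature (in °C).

T_out = 57.7 °C

Adiabatic, steady state ⇒ Σ ṁᵢCp,ᵢ(T_out − Tᵢ) = 0
Σ ṁᵢCp,ᵢTᵢ = 1610×2.22×86.9 + 488×2.22×-38.5 = 268890
Σ ṁᵢCp,ᵢ = 1610×2.22 + 488×2.22 = 4657.6
T_out = 268890 / 4657.6 = 57.732 °C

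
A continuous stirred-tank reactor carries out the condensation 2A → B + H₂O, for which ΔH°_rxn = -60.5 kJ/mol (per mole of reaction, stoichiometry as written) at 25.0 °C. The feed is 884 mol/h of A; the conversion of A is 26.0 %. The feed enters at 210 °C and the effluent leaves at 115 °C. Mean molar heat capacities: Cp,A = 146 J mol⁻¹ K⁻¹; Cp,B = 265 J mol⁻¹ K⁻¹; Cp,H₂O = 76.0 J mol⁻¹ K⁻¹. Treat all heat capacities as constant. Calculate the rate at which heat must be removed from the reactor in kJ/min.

Q_out = 312 kJ/min

Extent of reaction ξ = 0.260 × 884 / 2 = 114.92 mol/h
Reaction term: ξ·ΔH°_rxn = 114.92 × -60.5 = -6952.7 kJ/h
Sensible, feed 210→25 °C: -23877 kJ/h
Outlet flows (mol/h): A 654.16, B 114.92, H₂O 114.92
Sensible, products 25→115 °C: 12123 kJ/h
Q = ΔH = -18707 kJ/h = -5.1964 kW
Heat removed = 311.78 kJ/min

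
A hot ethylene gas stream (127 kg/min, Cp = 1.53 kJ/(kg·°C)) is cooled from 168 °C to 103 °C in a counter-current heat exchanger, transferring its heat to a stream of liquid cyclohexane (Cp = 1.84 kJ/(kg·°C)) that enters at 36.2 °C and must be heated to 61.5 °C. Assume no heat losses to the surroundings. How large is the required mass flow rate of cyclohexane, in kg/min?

ṁ_c = 271 kg/min

Heat released by hot stream: Q = 127 × 1.53 × (168 − 103) = 12630 kJ/min
Energy balance on cold side (adiabatic exchanger): Q = ṁ_c·Cp_c·(T_c,out − T_c,in)
ṁ_c = 12630 / [1.84 × (61.5 − 36.2)] = 271.31 kg/min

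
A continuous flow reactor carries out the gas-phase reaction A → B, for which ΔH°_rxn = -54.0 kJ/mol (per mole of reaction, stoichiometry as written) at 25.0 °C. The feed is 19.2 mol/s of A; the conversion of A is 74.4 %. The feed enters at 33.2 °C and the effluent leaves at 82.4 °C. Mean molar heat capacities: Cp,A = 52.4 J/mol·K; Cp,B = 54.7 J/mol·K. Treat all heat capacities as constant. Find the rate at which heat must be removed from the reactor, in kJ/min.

Extent of reaction ξ = 0.744 × 19.2 = 14.285 mol/s
Reaction term: ξ·ΔH°_rxn = 14.285 × -54.0 = -771.38 kJ/s
Sensible, feed 33.2→25 °C: -8.2499 kJ/s
Outlet flows (mol/s): A 4.9152, B 14.285
Sensible, products 25→82.4 °C: 59.635 kJ/s
Q = ΔH = -719.99 kJ/s = -719.99 kW
Heat removed = 43200 kJ/min

Q_out = 43200 kJ/min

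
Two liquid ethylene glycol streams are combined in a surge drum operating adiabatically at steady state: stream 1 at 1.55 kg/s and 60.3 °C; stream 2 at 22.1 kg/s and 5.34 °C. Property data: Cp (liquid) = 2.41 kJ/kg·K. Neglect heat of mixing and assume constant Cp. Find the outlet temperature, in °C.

T_out = 8.94 °C

Adiabatic, steady state ⇒ Σ ṁᵢCp,ᵢ(T_out − Tᵢ) = 0
Σ ṁᵢCp,ᵢTᵢ = 1.55×2.41×60.3 + 22.1×2.41×5.34 = 509.66
Σ ṁᵢCp,ᵢ = 1.55×2.41 + 22.1×2.41 = 56.997
T_out = 509.66 / 56.997 = 8.942 °C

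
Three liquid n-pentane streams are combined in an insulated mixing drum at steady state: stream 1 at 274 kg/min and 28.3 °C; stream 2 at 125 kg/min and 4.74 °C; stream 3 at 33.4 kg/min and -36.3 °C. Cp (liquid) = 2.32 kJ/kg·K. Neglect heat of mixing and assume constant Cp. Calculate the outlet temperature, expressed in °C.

No heat crosses the boundary, so H_out = H_in.
T_out = Σ ṁᵢCp,ᵢTᵢ / Σ ṁᵢCp,ᵢ
      = 16552 / 1003.2 = 16.499 °C

T_out = 16.5 °C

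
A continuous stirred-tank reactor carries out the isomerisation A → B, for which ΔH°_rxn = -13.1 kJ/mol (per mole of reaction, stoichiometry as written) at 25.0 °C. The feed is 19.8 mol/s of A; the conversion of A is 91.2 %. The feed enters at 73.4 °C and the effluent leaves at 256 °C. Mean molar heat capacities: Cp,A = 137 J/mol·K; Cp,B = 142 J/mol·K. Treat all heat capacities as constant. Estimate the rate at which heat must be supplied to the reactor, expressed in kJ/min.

Extent of reaction ξ = 0.912 × 19.8 = 18.058 mol/s
Reaction term: ξ·ΔH°_rxn = 18.058 × -13.1 = -236.55 kJ/s
Sensible, feed 73.4→25 °C: -131.29 kJ/s
Outlet flows (mol/s): A 1.7424, B 18.058
Sensible, products 25→256 °C: 647.47 kJ/s
Q = ΔH = 279.62 kJ/s = 279.62 kW
Heat supplied = 16777 kJ/min

Q_in = 16800 kJ/min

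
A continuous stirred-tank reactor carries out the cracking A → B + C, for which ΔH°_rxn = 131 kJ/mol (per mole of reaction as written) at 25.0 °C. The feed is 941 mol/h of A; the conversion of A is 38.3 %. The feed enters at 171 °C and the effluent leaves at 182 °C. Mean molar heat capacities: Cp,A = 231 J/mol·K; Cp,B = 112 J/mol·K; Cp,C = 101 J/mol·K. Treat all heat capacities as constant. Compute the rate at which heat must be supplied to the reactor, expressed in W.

Extent of reaction ξ = 0.383 × 941 = 360.4 mol/h
Reaction term: ξ·ΔH°_rxn = 360.4 × 131 = 47213 kJ/h
Sensible, feed 171→25 °C: -31736 kJ/h
Outlet flows (mol/h): A 580.6, B 360.4, C 360.4
Sensible, products 25→182 °C: 33109 kJ/h
Q = ΔH = 48585 kJ/h = 13.496 kW
Heat supplied = 13496 W

Q_in = 13500 W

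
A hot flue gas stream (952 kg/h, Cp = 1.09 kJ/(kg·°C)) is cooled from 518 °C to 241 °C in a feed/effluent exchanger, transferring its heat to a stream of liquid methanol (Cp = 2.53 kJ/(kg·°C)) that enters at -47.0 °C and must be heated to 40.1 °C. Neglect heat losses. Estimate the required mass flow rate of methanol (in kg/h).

Heat released by hot stream: Q = 952 × 1.09 × (518 − 241) = 287440 kJ/h
Energy balance on cold side (adiabatic exchanger): Q = ṁ_c·Cp_c·(T_c,out − T_c,in)
ṁ_c = 287440 / [2.53 × (40.1 − -47.0)] = 1304.4 kg/h

ṁ_c = 1300 kg/h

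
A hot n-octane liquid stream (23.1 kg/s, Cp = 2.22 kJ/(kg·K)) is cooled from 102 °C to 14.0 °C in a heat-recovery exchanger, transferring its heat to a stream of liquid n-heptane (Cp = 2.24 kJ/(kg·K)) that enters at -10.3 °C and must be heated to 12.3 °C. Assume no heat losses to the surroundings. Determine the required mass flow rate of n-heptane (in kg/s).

Heat released by hot stream: Q = 23.1 × 2.22 × (102 − 14.0) = 4512.8 kJ/s
Energy balance on cold side (adiabatic exchanger): Q = ṁ_c·Cp_c·(T_c,out − T_c,in)
ṁ_c = 4512.8 / [2.24 × (12.3 − -10.3)] = 89.144 kg/s

ṁ_c = 89.1 kg/s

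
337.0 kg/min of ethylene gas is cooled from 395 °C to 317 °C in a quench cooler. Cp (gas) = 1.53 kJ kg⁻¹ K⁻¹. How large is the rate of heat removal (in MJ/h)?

Q_c = 2410 MJ/h

Q = ṁ·Cp·ΔT = 337.0 × 1.53 × (317 − 395) = -40218 kJ/min
Converting: 40218 / 60 s = 670.29 kW
Cooling duty = 2413.1 MJ/h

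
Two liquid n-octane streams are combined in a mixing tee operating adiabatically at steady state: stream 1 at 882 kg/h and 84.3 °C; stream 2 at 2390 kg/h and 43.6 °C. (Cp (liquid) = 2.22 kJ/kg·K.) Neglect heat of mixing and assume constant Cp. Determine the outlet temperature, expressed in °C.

T_out = 54.6 °C

No heat crosses the boundary, so H_out = H_in.
Σ ṁᵢCp,ᵢTᵢ = 882×2.22×84.3 + 2390×2.22×43.6 = 396400
Σ ṁᵢCp,ᵢ = 882×2.22 + 2390×2.22 = 7263.8
T_out = 396400 / 7263.8 = 54.571 °C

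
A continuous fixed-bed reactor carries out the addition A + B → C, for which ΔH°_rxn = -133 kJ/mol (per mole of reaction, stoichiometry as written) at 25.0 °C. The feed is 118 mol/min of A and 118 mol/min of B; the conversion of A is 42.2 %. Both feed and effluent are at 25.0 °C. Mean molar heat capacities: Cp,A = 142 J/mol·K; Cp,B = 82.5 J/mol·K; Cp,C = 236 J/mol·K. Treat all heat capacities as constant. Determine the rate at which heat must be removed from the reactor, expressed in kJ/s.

Q_out = 110 kJ/s

Extent of reaction ξ = 0.422 × 118 = 49.796 mol/min
Reaction term: ξ·ΔH°_rxn = 49.796 × -133 = -6622.9 kJ/min
Q = ΔH = -6622.9 kJ/min = -110.38 kW
Heat removed = 110.38 kJ/s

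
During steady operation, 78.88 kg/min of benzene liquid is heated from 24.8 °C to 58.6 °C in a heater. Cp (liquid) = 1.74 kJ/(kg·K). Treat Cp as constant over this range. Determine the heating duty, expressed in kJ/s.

Q = 77.3 kJ/s

Q = ṁ·Cp·ΔT = 78.88 × 1.74 × (58.6 − 24.8) = 4639.1 kJ/min
Converting: 4639.1 / 60 s = 77.318 kW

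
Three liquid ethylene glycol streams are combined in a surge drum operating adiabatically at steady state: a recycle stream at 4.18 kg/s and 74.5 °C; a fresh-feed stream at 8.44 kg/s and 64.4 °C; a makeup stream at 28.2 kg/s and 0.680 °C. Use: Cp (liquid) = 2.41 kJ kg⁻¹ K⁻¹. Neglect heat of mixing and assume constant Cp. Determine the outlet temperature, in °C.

Adiabatic, steady state ⇒ Σ ṁᵢCp,ᵢ(T_out − Tᵢ) = 0
Σ ṁᵢCp,ᵢTᵢ = 4.18×2.41×74.5 + 8.44×2.41×64.4 + 28.2×2.41×0.680 = 2106.6
Σ ṁᵢCp,ᵢ = 4.18×2.41 + 8.44×2.41 + 28.2×2.41 = 98.376
T_out = 2106.6 / 98.376 = 21.414 °C

T_out = 21.4 °C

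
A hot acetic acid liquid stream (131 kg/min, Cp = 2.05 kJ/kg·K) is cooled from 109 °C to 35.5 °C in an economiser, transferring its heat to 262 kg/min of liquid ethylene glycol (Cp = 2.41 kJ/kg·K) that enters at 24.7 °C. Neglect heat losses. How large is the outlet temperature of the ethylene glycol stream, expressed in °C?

Heat released by hot stream: Q = 131 × 2.05 × (109 − 35.5) = 19738 kJ/min
Energy balance on cold side (adiabatic exchanger): Q = ṁ_c·Cp_c·(T_c,out − T_c,in)
T_c,out = 24.7 + 19738/(262 × 2.41) = 55.96 °C

T_c,out = 56.0 °C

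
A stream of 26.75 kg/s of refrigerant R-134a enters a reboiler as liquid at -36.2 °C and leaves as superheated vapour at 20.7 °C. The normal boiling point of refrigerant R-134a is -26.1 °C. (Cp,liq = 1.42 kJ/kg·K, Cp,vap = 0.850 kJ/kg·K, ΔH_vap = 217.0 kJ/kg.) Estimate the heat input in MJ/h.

liquid -36.2→-26.1 °C: 14.342 kJ/kg
vaporisation at -26.1 °C: 217 kJ/kg
vapour -26.1→20.7 °C: 39.78 kJ/kg
Δh = 14.342 + 217 + 39.78 = 271.12 kJ/kg
Q = ṁ·Δh = 26.75 kg/s × 271.12 kJ/kg = 7252.5 kJ/s
|Q| = 7252.5 kW = 26109 MJ/h

Q = 26100 MJ/h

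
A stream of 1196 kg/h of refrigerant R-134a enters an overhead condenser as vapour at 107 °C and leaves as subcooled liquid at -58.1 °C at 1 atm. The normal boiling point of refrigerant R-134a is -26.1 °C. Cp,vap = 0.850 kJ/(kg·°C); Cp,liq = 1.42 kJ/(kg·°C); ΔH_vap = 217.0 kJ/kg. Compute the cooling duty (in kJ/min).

Q_c = 7490 kJ/min

vapour 107→-26.1 °C: -113.13 kJ/kg
condensation at -26.1 °C: -217 kJ/kg
liquid -26.1→-58.1 °C: -45.44 kJ/kg
Δh = -113.13 + -217 + -45.44 = -375.57 kJ/kg
Q = ṁ·Δh = 1196 kg/h × -375.57 kJ/kg = -449190 kJ/h
|Q| = 124.77 kW = 7486.5 kJ/min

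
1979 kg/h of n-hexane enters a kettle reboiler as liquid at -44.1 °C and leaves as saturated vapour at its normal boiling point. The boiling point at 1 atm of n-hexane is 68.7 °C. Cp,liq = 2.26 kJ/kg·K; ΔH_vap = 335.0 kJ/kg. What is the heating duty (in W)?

Q = 324000 W

liquid -44.1→68.7 °C: 254.93 kJ/kg
vaporisation at 68.7 °C: 335 kJ/kg
Δh = 254.93 + 335 = 589.93 kJ/kg
Q = ṁ·Δh = 1979 kg/h × 589.93 kJ/kg = 1.1675e+06 kJ/h
|Q| = 324.3 kW = 324300 W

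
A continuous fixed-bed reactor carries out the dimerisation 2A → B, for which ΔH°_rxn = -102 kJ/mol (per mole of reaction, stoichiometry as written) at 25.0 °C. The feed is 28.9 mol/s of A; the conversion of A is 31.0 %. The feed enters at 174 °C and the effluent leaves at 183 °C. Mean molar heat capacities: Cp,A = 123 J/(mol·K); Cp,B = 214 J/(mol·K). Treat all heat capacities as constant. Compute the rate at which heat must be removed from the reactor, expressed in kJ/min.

Q_out = 26900 kJ/min

Extent of reaction ξ = 0.310 × 28.9 / 2 = 4.4795 mol/s
Reaction term: ξ·ΔH°_rxn = 4.4795 × -102 = -456.91 kJ/s
Sensible, feed 174→25 °C: -529.65 kJ/s
Outlet flows (mol/s): A 19.941, B 4.4795
Sensible, products 25→183 °C: 538.99 kJ/s
Q = ΔH = -447.57 kJ/s = -447.57 kW
Heat removed = 26854 kJ/min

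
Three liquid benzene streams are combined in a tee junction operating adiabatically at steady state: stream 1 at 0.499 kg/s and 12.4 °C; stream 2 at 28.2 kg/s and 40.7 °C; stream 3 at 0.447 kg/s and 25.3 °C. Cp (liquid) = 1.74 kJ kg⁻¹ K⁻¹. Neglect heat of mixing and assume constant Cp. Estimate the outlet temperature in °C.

T_out = 40.0 °C

No heat crosses the boundary, so H_out = H_in.
Σ ṁᵢCp,ᵢTᵢ = 0.499×1.74×12.4 + 28.2×1.74×40.7 + 0.447×1.74×25.3 = 2027.5
Σ ṁᵢCp,ᵢ = 0.499×1.74 + 28.2×1.74 + 0.447×1.74 = 50.714
T_out = 2027.5 / 50.714 = 39.979 °C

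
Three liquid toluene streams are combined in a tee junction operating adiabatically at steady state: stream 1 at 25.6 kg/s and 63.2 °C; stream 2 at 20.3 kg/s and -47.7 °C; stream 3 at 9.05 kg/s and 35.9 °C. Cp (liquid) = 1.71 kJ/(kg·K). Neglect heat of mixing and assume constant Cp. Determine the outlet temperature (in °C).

T_out = 17.7 °C

Adiabatic, steady state ⇒ Σ ṁᵢCp,ᵢ(T_out − Tᵢ) = 0
Σ ṁᵢCp,ᵢTᵢ = 25.6×1.71×63.2 + 20.3×1.71×-47.7 + 9.05×1.71×35.9 = 1666.4
Σ ṁᵢCp,ᵢ = 25.6×1.71 + 20.3×1.71 + 9.05×1.71 = 93.965
T_out = 1666.4 / 93.965 = 17.734 °C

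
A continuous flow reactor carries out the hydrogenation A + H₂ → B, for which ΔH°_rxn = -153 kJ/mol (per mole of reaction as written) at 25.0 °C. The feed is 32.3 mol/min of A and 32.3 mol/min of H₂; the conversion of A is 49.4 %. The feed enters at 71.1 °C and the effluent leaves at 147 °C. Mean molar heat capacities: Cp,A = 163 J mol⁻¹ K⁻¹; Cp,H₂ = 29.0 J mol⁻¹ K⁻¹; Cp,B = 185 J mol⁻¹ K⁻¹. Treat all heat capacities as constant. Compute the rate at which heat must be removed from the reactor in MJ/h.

Q_out = 119 MJ/h

Extent of reaction ξ = 0.494 × 32.3 = 15.956 mol/min
Reaction term: ξ·ΔH°_rxn = 15.956 × -153 = -2441.3 kJ/min
Sensible, feed 71.1→25 °C: -285.89 kJ/min
Outlet flows (mol/min): A 16.344, H₂ 16.344, B 15.956
Sensible, products 25→147 °C: 742.97 kJ/min
Q = ΔH = -1984.2 kJ/min = -33.07 kW
Heat removed = 119.05 MJ/h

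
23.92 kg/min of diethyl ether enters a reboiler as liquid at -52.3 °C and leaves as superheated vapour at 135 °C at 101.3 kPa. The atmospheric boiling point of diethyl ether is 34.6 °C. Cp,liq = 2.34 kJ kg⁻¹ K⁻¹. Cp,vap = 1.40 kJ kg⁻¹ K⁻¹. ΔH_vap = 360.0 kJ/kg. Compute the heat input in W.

Q = 281000 W

liquid -52.3→34.6 °C: 203.35 kJ/kg
vaporisation at 34.6 °C: 360 kJ/kg
vapour 34.6→135 °C: 140.56 kJ/kg
Δh = 203.35 + 360 + 140.56 = 703.91 kJ/kg
Q = ṁ·Δh = 23.92 kg/min × 703.91 kJ/kg = 16837 kJ/min
|Q| = 280.62 kW = 280620 W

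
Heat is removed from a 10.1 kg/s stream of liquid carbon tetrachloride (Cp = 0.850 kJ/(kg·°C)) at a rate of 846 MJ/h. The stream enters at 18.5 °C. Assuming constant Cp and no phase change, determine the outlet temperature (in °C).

T_out = -8.87 °C

Q = 846 MJ/h = 235 kJ/s
ΔT = Q/(ṁ·Cp) = 235/(10.1×0.850) = 27.373 K
T_out = 18.5 − 27.373 = -8.8733 °C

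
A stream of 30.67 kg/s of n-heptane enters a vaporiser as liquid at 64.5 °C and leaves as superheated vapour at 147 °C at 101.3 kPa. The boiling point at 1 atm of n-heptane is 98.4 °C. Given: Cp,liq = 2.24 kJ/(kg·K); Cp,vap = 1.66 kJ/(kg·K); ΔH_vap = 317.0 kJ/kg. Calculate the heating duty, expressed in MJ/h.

liquid 64.5→98.4 °C: 75.936 kJ/kg
vaporisation at 98.4 °C: 317 kJ/kg
vapour 98.4→147 °C: 80.676 kJ/kg
Δh = 75.936 + 317 + 80.676 = 473.61 kJ/kg
Q = ṁ·Δh = 30.67 kg/s × 473.61 kJ/kg = 14526 kJ/s
|Q| = 14526 kW = 52292 MJ/h

Q = 52300 MJ/h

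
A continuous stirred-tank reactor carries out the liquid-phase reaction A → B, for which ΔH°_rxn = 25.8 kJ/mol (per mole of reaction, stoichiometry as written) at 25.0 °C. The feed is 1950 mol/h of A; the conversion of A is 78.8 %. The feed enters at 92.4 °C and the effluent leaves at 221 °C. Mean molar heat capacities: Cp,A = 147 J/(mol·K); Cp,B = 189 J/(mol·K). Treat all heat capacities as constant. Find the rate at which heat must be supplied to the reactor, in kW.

Q_in = 24.8 kW

Extent of reaction ξ = 0.788 × 1950 = 1536.6 mol/h
Reaction term: ξ·ΔH°_rxn = 1536.6 × 25.8 = 39644 kJ/h
Sensible, feed 92.4→25 °C: -19320 kJ/h
Outlet flows (mol/h): A 413.4, B 1536.6
Sensible, products 25→221 °C: 68833 kJ/h
Q = ΔH = 89157 kJ/h = 24.766 kW
Heat supplied = 24.766 kW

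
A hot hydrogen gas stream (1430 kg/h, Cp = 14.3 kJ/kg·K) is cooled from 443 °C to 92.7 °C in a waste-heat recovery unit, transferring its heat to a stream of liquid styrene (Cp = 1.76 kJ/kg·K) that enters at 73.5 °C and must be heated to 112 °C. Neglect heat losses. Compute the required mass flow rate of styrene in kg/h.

Heat released by hot stream: Q = 1430 × 14.3 × (443 − 92.7) = 7.1633e+06 kJ/h
Energy balance on cold side (adiabatic exchanger): Q = ṁ_c·Cp_c·(T_c,out − T_c,in)
ṁ_c = 7.1633e+06 / [1.76 × (112 − 73.5)] = 105720 kg/h

ṁ_c = 106000 kg/h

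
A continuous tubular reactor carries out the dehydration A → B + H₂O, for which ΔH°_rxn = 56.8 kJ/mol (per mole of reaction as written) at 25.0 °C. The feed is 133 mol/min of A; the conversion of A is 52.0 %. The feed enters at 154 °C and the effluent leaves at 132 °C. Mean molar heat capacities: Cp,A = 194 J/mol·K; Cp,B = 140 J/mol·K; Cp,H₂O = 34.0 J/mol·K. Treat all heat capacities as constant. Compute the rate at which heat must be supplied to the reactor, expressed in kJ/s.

Q_in = 53.5 kJ/s

Extent of reaction ξ = 0.520 × 133 = 69.16 mol/min
Reaction term: ξ·ΔH°_rxn = 69.16 × 56.8 = 3928.3 kJ/min
Sensible, feed 154→25 °C: -3328.5 kJ/min
Outlet flows (mol/min): A 63.84, B 69.16, H₂O 69.16
Sensible, products 25→132 °C: 2612.8 kJ/min
Q = ΔH = 3212.6 kJ/min = 53.544 kW
Heat supplied = 53.544 kJ/s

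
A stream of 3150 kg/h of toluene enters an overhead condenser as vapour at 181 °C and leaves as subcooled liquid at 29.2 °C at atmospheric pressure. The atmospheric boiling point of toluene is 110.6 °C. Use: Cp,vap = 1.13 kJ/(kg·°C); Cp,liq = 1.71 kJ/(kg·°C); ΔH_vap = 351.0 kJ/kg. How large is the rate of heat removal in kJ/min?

vapour 181→110.6 °C: -79.552 kJ/kg
condensation at 110.6 °C: -351 kJ/kg
liquid 110.6→29.2 °C: -139.19 kJ/kg
Δh = -79.552 + -351 + -139.19 = -569.75 kJ/kg
Q = ṁ·Δh = 3150 kg/h × -569.75 kJ/kg = -1.7947e+06 kJ/h
|Q| = 498.53 kW = 29912 kJ/min

Q_c = 29900 kJ/min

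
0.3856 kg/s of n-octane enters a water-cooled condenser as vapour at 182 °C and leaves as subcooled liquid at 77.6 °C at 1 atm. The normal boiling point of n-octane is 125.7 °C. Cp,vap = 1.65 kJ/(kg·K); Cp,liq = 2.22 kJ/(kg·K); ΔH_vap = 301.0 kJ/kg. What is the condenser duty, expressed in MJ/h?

vapour 182→125.7 °C: -92.895 kJ/kg
condensation at 125.7 °C: -301 kJ/kg
liquid 125.7→77.6 °C: -106.78 kJ/kg
Δh = -92.895 + -301 + -106.78 = -500.68 kJ/kg
Q = ṁ·Δh = 0.3856 kg/s × -500.68 kJ/kg = -193.06 kJ/s
|Q| = 193.06 kW = 695.02 MJ/h

Q_c = 695 MJ/h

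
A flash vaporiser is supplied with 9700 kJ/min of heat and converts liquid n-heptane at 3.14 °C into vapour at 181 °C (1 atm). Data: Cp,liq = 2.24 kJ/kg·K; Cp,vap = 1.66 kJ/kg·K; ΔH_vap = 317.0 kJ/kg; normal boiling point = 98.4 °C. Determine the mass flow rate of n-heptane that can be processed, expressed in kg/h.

ṁ = 872 kg/h

Δh = 2.24×(98.4−3.14) + 317.0 + 1.66×(181−98.4) = 667.5 kJ/kg
Q = 9700 kJ/min = 161.67 kJ/s = 582000 kJ/h
ṁ = Q/Δh = 582000 / 667.5 = 871.91 kg/h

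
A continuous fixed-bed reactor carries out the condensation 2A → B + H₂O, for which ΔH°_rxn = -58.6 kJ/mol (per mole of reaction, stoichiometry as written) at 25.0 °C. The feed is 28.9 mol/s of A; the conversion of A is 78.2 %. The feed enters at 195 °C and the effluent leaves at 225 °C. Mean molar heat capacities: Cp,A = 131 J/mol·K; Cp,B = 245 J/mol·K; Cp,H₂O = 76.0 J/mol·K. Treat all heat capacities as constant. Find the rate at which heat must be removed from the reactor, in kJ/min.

Extent of reaction ξ = 0.782 × 28.9 / 2 = 11.3 mol/s
Reaction term: ξ·ΔH°_rxn = 11.3 × -58.6 = -662.17 kJ/s
Sensible, feed 195→25 °C: -643.6 kJ/s
Outlet flows (mol/s): A 6.3002, B 11.3, H₂O 11.3
Sensible, products 25→225 °C: 890.52 kJ/s
Q = ΔH = -415.26 kJ/s = -415.26 kW
Heat removed = 24915 kJ/min

Q_out = 24900 kJ/min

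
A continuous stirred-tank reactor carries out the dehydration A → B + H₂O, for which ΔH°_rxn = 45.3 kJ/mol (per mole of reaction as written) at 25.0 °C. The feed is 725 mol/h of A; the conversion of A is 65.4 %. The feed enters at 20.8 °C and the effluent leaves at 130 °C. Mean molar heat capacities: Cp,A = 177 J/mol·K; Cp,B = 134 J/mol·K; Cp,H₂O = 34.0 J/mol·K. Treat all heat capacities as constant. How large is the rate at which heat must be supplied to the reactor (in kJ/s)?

Extent of reaction ξ = 0.654 × 725 = 474.15 mol/h
Reaction term: ξ·ΔH°_rxn = 474.15 × 45.3 = 21479 kJ/h
Sensible, feed 20.8→25 °C: 538.96 kJ/h
Outlet flows (mol/h): A 250.85, B 474.15, H₂O 474.15
Sensible, products 25→130 °C: 13026 kJ/h
Q = ΔH = 35044 kJ/h = 9.7344 kW
Heat supplied = 9.7344 kJ/s

Q_in = 9.73 kJ/s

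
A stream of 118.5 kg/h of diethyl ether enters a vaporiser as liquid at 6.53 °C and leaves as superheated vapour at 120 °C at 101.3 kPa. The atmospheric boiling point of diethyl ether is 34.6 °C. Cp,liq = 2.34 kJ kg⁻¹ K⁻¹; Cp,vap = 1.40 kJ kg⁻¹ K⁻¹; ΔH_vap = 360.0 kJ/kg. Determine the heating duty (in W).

liquid 6.53→34.6 °C: 65.684 kJ/kg
vaporisation at 34.6 °C: 360 kJ/kg
vapour 34.6→120 °C: 119.56 kJ/kg
Δh = 65.684 + 360 + 119.56 = 545.24 kJ/kg
Q = ṁ·Δh = 118.5 kg/h × 545.24 kJ/kg = 64611 kJ/h
|Q| = 17.948 kW = 17948 W

Q = 17900 W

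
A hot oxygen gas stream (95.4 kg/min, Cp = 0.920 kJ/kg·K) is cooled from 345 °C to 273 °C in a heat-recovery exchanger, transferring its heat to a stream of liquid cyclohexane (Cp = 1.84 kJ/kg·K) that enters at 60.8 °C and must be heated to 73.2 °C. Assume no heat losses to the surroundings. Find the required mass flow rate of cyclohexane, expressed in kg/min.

ṁ_c = 277 kg/min

Heat released by hot stream: Q = 95.4 × 0.920 × (345 − 273) = 6319.3 kJ/min
Energy balance on cold side (adiabatic exchanger): Q = ṁ_c·Cp_c·(T_c,out − T_c,in)
ṁ_c = 6319.3 / [1.84 × (73.2 − 60.8)] = 276.97 kg/min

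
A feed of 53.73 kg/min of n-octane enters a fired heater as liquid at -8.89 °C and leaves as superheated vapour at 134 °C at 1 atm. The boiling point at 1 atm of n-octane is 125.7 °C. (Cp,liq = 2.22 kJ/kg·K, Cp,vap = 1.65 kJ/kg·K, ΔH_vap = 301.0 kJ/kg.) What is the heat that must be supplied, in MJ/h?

Q = 1980 MJ/h

liquid -8.89→125.7 °C: 298.79 kJ/kg
vaporisation at 125.7 °C: 301 kJ/kg
vapour 125.7→134 °C: 13.695 kJ/kg
Δh = 298.79 + 301 + 13.695 = 613.48 kJ/kg
Q = ṁ·Δh = 53.73 kg/min × 613.48 kJ/kg = 32963 kJ/min
|Q| = 549.38 kW = 1977.8 MJ/h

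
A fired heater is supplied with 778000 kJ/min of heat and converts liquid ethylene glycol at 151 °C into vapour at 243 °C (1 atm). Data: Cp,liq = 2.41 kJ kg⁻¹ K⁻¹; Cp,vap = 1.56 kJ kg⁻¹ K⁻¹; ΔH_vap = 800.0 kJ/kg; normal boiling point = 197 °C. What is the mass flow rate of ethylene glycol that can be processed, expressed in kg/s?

Δh = 2.41×(197−151) + 800.0 + 1.56×(243−197) = 982.62 kJ/kg
Q = 778000 kJ/min = 12967 kJ/s = 12967 kJ/s
ṁ = Q/Δh = 12967 / 982.62 = 13.196 kg/s

ṁ = 13.2 kg/s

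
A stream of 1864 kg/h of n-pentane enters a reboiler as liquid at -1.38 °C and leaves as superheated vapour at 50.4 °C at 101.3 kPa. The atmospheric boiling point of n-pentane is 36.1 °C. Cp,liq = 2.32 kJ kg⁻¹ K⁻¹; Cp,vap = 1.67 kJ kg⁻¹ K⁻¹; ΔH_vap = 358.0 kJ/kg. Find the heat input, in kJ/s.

Q = 243 kJ/s

liquid -1.38→36.1 °C: 86.954 kJ/kg
vaporisation at 36.1 °C: 358 kJ/kg
vapour 36.1→50.4 °C: 23.881 kJ/kg
Δh = 86.954 + 358 + 23.881 = 468.83 kJ/kg
Q = ṁ·Δh = 1864 kg/h × 468.83 kJ/kg = 873910 kJ/h
|Q| = 242.75 kW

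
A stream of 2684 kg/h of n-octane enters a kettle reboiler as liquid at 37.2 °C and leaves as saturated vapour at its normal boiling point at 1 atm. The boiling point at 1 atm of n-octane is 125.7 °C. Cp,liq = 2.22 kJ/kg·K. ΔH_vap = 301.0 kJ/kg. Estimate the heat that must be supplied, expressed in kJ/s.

Q = 371 kJ/s

liquid 37.2→125.7 °C: 196.47 kJ/kg
vaporisation at 125.7 °C: 301 kJ/kg
Δh = 196.47 + 301 = 497.47 kJ/kg
Q = ṁ·Δh = 2684 kg/h × 497.47 kJ/kg = 1.3352e+06 kJ/h
|Q| = 370.89 kW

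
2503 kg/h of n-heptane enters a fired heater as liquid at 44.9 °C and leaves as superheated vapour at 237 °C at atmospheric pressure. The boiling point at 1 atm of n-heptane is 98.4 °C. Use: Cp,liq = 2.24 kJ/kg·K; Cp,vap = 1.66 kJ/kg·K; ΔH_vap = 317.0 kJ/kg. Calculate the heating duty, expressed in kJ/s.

liquid 44.9→98.4 °C: 119.84 kJ/kg
vaporisation at 98.4 °C: 317 kJ/kg
vapour 98.4→237 °C: 230.08 kJ/kg
Δh = 119.84 + 317 + 230.08 = 666.92 kJ/kg
Q = ṁ·Δh = 2503 kg/h × 666.92 kJ/kg = 1.6693e+06 kJ/h
|Q| = 463.69 kW

Q = 464 kJ/s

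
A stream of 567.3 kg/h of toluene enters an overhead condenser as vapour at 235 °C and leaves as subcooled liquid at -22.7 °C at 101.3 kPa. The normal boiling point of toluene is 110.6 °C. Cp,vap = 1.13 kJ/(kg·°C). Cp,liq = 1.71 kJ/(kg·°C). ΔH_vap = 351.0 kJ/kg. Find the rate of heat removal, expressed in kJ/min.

Q_c = 6800 kJ/min

vapour 235→110.6 °C: -140.57 kJ/kg
condensation at 110.6 °C: -351 kJ/kg
liquid 110.6→-22.7 °C: -227.94 kJ/kg
Δh = -140.57 + -351 + -227.94 = -719.51 kJ/kg
Q = ṁ·Δh = 567.3 kg/h × -719.51 kJ/kg = -408180 kJ/h
|Q| = 113.38 kW = 6803 kJ/min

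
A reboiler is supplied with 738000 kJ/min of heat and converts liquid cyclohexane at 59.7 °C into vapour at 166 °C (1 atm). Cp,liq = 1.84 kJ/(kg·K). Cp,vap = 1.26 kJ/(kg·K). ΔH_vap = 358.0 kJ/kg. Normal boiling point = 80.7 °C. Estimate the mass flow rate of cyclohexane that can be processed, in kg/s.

ṁ = 24.4 kg/s

Δh = 1.84×(80.7−59.7) + 358.0 + 1.26×(166−80.7) = 504.12 kJ/kg
Q = 738000 kJ/min = 12300 kJ/s = 12300 kJ/s
ṁ = Q/Δh = 12300 / 504.12 = 24.399 kg/s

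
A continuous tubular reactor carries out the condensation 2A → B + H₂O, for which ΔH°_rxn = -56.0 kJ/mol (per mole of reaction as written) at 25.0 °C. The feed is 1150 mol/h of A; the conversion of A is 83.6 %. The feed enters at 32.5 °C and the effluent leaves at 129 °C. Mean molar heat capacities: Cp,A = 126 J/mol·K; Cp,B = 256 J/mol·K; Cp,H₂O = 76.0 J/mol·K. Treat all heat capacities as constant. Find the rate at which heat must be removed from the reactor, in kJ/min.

Q_out = 149 kJ/min

Extent of reaction ξ = 0.836 × 1150 / 2 = 480.7 mol/h
Reaction term: ξ·ΔH°_rxn = 480.7 × -56.0 = -26919 kJ/h
Sensible, feed 32.5→25 °C: -1086.8 kJ/h
Outlet flows (mol/h): A 188.6, B 480.7, H₂O 480.7
Sensible, products 25→129 °C: 19069 kJ/h
Q = ΔH = -8936.9 kJ/h = -2.4825 kW
Heat removed = 148.95 kJ/min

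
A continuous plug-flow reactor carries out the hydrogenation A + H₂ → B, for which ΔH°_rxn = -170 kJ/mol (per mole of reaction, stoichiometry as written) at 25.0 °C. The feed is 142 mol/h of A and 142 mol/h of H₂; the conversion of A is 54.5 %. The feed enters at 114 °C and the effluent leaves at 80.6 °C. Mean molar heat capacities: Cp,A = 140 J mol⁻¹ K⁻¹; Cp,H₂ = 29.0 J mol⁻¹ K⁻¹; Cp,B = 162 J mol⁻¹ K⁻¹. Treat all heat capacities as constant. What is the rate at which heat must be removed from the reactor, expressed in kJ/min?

Extent of reaction ξ = 0.545 × 142 = 77.39 mol/h
Reaction term: ξ·ΔH°_rxn = 77.39 × -170 = -13156 kJ/h
Sensible, feed 114→25 °C: -2135.8 kJ/h
Outlet flows (mol/h): A 64.61, H₂ 64.61, B 77.39
Sensible, products 25→80.6 °C: 1304.2 kJ/h
Q = ΔH = -13988 kJ/h = -3.8855 kW
Heat removed = 233.13 kJ/min

Q_out = 233 kJ/min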